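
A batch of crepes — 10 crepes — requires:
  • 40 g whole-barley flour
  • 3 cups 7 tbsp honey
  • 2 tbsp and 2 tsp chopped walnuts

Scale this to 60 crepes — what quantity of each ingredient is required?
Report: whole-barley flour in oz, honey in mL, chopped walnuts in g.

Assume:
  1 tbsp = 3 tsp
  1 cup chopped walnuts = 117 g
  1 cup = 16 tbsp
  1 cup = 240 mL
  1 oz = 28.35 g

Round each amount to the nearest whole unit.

Scaling factor: 60/10 = 6.
whole-barley flour: 40 g × 6 ÷ 28.35 g/oz ≈ 8 oz
honey: (3 cup + 7 tbsp = 3.4375 cup) × 6 × 240 mL/cup = 4950 mL
chopped walnuts: (2 tbsp + 2 tsp = 8/3 tbsp) × 6 ÷ 16 tbsp/cup × 117 g/cup = 117 g

whole-barley flour: 8 oz; honey: 4950 mL; chopped walnuts: 117 g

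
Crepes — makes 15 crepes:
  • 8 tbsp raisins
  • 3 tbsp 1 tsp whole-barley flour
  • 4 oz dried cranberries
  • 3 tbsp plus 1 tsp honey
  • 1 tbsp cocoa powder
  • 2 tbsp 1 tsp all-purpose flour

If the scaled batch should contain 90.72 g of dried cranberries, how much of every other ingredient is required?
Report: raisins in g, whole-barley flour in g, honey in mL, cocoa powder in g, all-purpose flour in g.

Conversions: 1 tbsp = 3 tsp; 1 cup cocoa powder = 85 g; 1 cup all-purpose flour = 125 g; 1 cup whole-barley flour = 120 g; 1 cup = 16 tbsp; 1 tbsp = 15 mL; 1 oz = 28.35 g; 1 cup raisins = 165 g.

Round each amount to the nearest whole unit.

The original recipe has 113.4 g of dried cranberries, so the scaling factor is 90.72 ÷ 113.4 = 4/5 = 0.8.
raisins: 8 tbsp × 4/5 ÷ 16 tbsp/cup × 165 g/cup = 66 g
whole-barley flour: (3 tbsp + 1 tsp = 10/3 tbsp) × 4/5 ÷ 16 tbsp/cup × 120 g/cup = 20 g
honey: (3 tbsp + 1 tsp = 10/3 tbsp) × 4/5 × 15 mL/tbsp = 40 mL
cocoa powder: 1 tbsp × 4/5 ÷ 16 tbsp/cup × 85 g/cup ≈ 4 g
all-purpose flour: (2 tbsp + 1 tsp = 7/3 tbsp) × 4/5 ÷ 16 tbsp/cup × 125 g/cup ≈ 15 g

raisins: 66 g; whole-barley flour: 20 g; honey: 40 mL; cocoa powder: 4 g; all-purpose flour: 15 g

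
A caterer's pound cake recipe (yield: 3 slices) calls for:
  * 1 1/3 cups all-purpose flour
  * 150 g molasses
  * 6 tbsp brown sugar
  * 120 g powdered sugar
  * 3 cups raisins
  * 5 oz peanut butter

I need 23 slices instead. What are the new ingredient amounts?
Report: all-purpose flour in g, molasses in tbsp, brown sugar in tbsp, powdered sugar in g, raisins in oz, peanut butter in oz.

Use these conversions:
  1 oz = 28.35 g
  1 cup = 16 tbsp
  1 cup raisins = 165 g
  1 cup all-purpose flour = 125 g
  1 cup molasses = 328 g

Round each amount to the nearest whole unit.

all-purpose flour: 1278 g; molasses: 56 tbsp; brown sugar: 46 tbsp; powdered sugar: 920 g; raisins: 134 oz; peanut butter: 38 oz

Scaling factor: 23/3.
all-purpose flour: 4/3 cup × 23/3 × 125 g/cup ≈ 1278 g
molasses: 150 g × 23/3 ÷ 328 g/cup × 16 tbsp/cup ≈ 56 tbsp
brown sugar: 6 tbsp × 23/3 = 46 tbsp
powdered sugar: 120 g × 23/3 = 920 g
raisins: 3 cup × 23/3 × 165 g/cup ÷ 28.35 g/oz ≈ 134 oz
peanut butter: 5 oz × 23/3 ≈ 38 oz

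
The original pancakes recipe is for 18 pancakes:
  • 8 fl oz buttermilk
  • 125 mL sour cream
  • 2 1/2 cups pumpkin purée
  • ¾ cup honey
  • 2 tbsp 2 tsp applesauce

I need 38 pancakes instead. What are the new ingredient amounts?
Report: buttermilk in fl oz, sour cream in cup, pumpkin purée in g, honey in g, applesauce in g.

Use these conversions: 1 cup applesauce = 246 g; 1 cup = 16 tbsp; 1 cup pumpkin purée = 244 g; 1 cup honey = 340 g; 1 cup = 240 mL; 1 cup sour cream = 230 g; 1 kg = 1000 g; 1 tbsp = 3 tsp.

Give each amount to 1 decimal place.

Scaling factor: 38/18 = 19/9.
buttermilk: 8 fl oz × 19/9 ≈ 16.9 fl oz
sour cream: 125 mL × 19/9 ÷ 240 mL/cup ≈ 1.1 cup
pumpkin purée: 2.5 cup × 19/9 × 244 g/cup ≈ 1287.8 g
honey: 0.75 cup × 19/9 × 340 g/cup ≈ 538.3 g
applesauce: (2 tbsp + 2 tsp = 8/3 tbsp) × 19/9 ÷ 16 tbsp/cup × 246 g/cup ≈ 86.6 g

buttermilk: 16.9 fl oz; sour cream: 1.1 cup; pumpkin purée: 1287.8 g; honey: 538.3 g; applesauce: 86.6 g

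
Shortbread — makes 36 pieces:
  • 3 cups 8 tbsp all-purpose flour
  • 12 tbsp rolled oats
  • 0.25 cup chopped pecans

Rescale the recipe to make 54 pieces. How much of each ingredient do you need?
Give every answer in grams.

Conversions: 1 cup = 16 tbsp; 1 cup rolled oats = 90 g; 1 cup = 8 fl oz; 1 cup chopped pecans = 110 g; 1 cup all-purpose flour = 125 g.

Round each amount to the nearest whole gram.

all-purpose flour: 656 g; rolled oats: 101 g; chopped pecans: 41 g

Scaling factor: 54/36 = 3/2 = 1.5.
all-purpose flour: (3 cup + 8 tbsp = 3.5 cup) × 3/2 × 125 g/cup ≈ 656 g
rolled oats: 12 tbsp × 3/2 ÷ 16 tbsp/cup × 90 g/cup ≈ 101 g
chopped pecans: 0.25 cup × 3/2 × 110 g/cup ≈ 41 g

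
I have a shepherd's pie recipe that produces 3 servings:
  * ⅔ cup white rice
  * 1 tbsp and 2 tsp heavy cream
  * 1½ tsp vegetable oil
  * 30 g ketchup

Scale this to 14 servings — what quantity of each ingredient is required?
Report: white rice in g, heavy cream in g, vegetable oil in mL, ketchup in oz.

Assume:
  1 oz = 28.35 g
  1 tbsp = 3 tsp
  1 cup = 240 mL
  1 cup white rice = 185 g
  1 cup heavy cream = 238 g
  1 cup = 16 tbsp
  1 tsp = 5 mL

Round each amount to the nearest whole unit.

Scaling factor: 14/3.
white rice: 2/3 cup × 14/3 × 185 g/cup ≈ 576 g
heavy cream: (1 tbsp + 2 tsp = 5/3 tbsp) × 14/3 ÷ 16 tbsp/cup × 238 g/cup ≈ 116 g
vegetable oil: 1.5 tsp × 14/3 × 5 mL/tsp = 35 mL
ketchup: 30 g × 14/3 ÷ 28.35 g/oz ≈ 5 oz

white rice: 576 g; heavy cream: 116 g; vegetable oil: 35 mL; ketchup: 5 oz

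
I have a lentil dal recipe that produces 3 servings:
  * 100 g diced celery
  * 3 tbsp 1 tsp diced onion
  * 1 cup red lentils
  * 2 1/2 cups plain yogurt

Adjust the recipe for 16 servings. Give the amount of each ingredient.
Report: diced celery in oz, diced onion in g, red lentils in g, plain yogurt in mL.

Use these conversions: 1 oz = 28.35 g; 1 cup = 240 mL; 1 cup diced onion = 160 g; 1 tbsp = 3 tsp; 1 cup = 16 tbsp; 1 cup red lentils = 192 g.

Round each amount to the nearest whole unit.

diced celery: 19 oz; diced onion: 178 g; red lentils: 1024 g; plain yogurt: 3200 mL

Scaling factor: 16/3.
diced celery: 100 g × 16/3 ÷ 28.35 g/oz ≈ 19 oz
diced onion: (3 tbsp + 1 tsp = 10/3 tbsp) × 16/3 ÷ 16 tbsp/cup × 160 g/cup ≈ 178 g
red lentils: 1 cup × 16/3 × 192 g/cup = 1024 g
plain yogurt: 2.5 cup × 16/3 × 240 mL/cup = 3200 mL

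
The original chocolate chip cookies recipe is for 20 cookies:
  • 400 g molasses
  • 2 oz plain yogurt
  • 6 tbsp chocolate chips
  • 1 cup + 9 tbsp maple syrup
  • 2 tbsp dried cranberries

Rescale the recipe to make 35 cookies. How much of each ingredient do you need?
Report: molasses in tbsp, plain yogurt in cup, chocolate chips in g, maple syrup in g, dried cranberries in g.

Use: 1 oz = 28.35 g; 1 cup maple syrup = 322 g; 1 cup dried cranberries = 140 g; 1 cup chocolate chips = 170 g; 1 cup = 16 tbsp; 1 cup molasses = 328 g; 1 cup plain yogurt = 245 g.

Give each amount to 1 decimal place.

Scaling factor: 35/20 = 7/4 = 1.75.
molasses: 400 g × 7/4 ÷ 328 g/cup × 16 tbsp/cup ≈ 34.1 tbsp
plain yogurt: 2 oz × 7/4 × 28.35 g/oz ÷ 245 g/cup ≈ 0.4 cup
chocolate chips: 6 tbsp × 7/4 ÷ 16 tbsp/cup × 170 g/cup ≈ 111.6 g
maple syrup: (1 cup + 9 tbsp = 1.5625 cup) × 7/4 × 322 g/cup ≈ 880.5 g
dried cranberries: 2 tbsp × 7/4 ÷ 16 tbsp/cup × 140 g/cup ≈ 30.6 g

molasses: 34.1 tbsp; plain yogurt: 0.4 cup; chocolate chips: 111.6 g; maple syrup: 880.5 g; dried cranberries: 30.6 g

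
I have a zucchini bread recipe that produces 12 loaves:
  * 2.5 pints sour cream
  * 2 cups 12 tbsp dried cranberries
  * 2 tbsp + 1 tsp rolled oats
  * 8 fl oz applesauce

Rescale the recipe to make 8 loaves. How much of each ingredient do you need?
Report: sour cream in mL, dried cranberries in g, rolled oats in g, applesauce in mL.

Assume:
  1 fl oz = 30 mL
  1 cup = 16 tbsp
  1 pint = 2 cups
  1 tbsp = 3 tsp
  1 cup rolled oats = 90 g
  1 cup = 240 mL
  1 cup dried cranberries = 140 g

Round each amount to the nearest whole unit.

Scaling factor: 8/12 = 2/3.
sour cream: 2.5 pint × 2/3 × 2 cup/pint × 240 mL/cup = 800 mL
dried cranberries: (2 cup + 12 tbsp = 2.75 cup) × 2/3 × 140 g/cup ≈ 257 g
rolled oats: (2 tbsp + 1 tsp = 7/3 tbsp) × 2/3 ÷ 16 tbsp/cup × 90 g/cup ≈ 9 g
applesauce: 8 fl oz × 2/3 × 30 mL/fl oz = 160 mL

sour cream: 800 mL; dried cranberries: 257 g; rolled oats: 9 g; applesauce: 160 mL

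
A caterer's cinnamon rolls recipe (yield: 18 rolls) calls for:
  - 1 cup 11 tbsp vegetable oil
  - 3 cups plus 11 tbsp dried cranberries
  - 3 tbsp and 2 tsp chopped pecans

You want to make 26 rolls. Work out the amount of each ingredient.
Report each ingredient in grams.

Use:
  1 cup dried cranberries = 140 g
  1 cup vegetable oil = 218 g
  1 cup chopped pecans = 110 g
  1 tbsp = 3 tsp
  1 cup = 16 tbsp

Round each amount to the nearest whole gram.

vegetable oil: 531 g; dried cranberries: 746 g; chopped pecans: 36 g

Scaling factor: 26/18 = 13/9.
vegetable oil: (1 cup + 11 tbsp = 1.6875 cup) × 13/9 × 218 g/cup ≈ 531 g
dried cranberries: (3 cup + 11 tbsp = 3.6875 cup) × 13/9 × 140 g/cup ≈ 746 g
chopped pecans: (3 tbsp + 2 tsp = 11/3 tbsp) × 13/9 ÷ 16 tbsp/cup × 110 g/cup ≈ 36 g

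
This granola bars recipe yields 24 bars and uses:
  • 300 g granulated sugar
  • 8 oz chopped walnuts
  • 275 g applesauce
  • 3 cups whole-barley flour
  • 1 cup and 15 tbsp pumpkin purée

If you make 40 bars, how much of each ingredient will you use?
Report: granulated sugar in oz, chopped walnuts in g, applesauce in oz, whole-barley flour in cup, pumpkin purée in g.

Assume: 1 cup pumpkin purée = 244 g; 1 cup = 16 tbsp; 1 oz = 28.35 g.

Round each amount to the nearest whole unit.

Scaling factor: 40/24 = 5/3.
granulated sugar: 300 g × 5/3 ÷ 28.35 g/oz ≈ 18 oz
chopped walnuts: 8 oz × 5/3 × 28.35 g/oz = 378 g
applesauce: 275 g × 5/3 ÷ 28.35 g/oz ≈ 16 oz
whole-barley flour: 3 cup × 5/3 = 5 cup
pumpkin purée: (1 cup + 15 tbsp = 1.9375 cup) × 5/3 × 244 g/cup ≈ 788 g

granulated sugar: 18 oz; chopped walnuts: 378 g; applesauce: 16 oz; whole-barley flour: 5 cup; pumpkin purée: 788 g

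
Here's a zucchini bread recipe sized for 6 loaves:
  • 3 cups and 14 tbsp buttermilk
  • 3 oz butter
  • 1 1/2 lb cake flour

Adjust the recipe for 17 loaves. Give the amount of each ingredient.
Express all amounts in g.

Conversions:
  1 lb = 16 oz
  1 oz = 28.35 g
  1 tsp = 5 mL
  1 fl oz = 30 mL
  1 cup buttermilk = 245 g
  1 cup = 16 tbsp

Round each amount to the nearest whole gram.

Scaling factor: 17/6.
buttermilk: (3 cup + 14 tbsp = 3.875 cup) × 17/6 × 245 g/cup ≈ 2690 g
butter: 3 oz × 17/6 × 28.35 g/oz ≈ 241 g
cake flour: 1.5 lb × 17/6 × 16 oz/lb × 28.35 g/oz ≈ 1928 g

buttermilk: 2690 g; butter: 241 g; cake flour: 1928 g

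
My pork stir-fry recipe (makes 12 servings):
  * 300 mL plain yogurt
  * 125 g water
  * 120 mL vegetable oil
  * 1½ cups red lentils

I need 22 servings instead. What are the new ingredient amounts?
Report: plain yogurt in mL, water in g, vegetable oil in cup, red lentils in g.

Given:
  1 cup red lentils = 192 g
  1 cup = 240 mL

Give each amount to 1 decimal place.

Scaling factor: 22/12 = 11/6.
plain yogurt: 300 mL × 11/6 = 550.0 mL
water: 125 g × 11/6 ≈ 229.2 g
vegetable oil: 120 mL × 11/6 ÷ 240 mL/cup ≈ 0.9 cup
red lentils: 1.5 cup × 11/6 × 192 g/cup = 528.0 g

plain yogurt: 550.0 mL; water: 229.2 g; vegetable oil: 0.9 cup; red lentils: 528.0 g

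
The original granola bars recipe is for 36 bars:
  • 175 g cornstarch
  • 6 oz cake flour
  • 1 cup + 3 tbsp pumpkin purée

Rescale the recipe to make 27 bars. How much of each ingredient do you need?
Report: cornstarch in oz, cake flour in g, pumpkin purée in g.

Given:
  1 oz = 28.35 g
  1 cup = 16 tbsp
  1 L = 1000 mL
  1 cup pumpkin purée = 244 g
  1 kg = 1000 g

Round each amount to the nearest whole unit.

cornstarch: 5 oz; cake flour: 128 g; pumpkin purée: 217 g

Scaling factor: 27/36 = 3/4 = 0.75.
cornstarch: 175 g × 3/4 ÷ 28.35 g/oz ≈ 5 oz
cake flour: 6 oz × 3/4 × 28.35 g/oz ≈ 128 g
pumpkin purée: (1 cup + 3 tbsp = 1.1875 cup) × 3/4 × 244 g/cup ≈ 217 g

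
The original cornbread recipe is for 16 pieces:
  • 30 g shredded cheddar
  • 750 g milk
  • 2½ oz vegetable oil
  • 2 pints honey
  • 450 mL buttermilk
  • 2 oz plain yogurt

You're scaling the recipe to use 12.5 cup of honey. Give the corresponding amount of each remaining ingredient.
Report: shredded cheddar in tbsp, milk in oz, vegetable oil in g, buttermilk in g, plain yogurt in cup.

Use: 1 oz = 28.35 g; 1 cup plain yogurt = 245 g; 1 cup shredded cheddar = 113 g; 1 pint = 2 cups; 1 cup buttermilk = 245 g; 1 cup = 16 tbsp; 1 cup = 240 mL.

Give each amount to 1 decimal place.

shredded cheddar: 13.3 tbsp; milk: 82.7 oz; vegetable oil: 221.5 g; buttermilk: 1435.5 g; plain yogurt: 0.7 cup

The original recipe has 4 cup of honey, so the scaling factor is 12.5 ÷ 4 = 25/8 = 3.125.
shredded cheddar: 30 g × 25/8 ÷ 113 g/cup × 16 tbsp/cup ≈ 13.3 tbsp
milk: 750 g × 25/8 ÷ 28.35 g/oz ≈ 82.7 oz
vegetable oil: 2.5 oz × 25/8 × 28.35 g/oz ≈ 221.5 g
buttermilk: 450 mL × 25/8 ÷ 240 mL/cup × 245 g/cup ≈ 1435.5 g
plain yogurt: 2 oz × 25/8 × 28.35 g/oz ÷ 245 g/cup ≈ 0.7 cup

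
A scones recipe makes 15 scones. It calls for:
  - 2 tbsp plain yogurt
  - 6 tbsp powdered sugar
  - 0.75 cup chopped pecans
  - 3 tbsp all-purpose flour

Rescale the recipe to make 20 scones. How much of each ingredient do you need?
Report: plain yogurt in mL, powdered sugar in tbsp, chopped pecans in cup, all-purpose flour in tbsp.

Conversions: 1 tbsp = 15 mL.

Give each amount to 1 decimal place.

plain yogurt: 40.0 mL; powdered sugar: 8.0 tbsp; chopped pecans: 1.0 cup; all-purpose flour: 4.0 tbsp

Scaling factor: 20/15 = 4/3.
plain yogurt: 2 tbsp × 4/3 × 15 mL/tbsp = 40.0 mL
powdered sugar: 6 tbsp × 4/3 = 8.0 tbsp
chopped pecans: 0.75 cup × 4/3 = 1.0 cup
all-purpose flour: 3 tbsp × 4/3 = 4.0 tbsp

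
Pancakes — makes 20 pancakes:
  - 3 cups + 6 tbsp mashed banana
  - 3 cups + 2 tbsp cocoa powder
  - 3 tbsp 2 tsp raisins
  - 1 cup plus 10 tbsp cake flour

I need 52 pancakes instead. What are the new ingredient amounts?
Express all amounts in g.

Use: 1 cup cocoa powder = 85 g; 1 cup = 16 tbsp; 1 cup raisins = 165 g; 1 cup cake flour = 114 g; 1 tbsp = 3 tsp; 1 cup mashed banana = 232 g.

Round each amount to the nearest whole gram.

Scaling factor: 52/20 = 13/5 = 2.6.
mashed banana: (3 cup + 6 tbsp = 3.375 cup) × 13/5 × 232 g/cup ≈ 2036 g
cocoa powder: (3 cup + 2 tbsp = 3.125 cup) × 13/5 × 85 g/cup ≈ 691 g
raisins: (3 tbsp + 2 tsp = 11/3 tbsp) × 13/5 ÷ 16 tbsp/cup × 165 g/cup ≈ 98 g
cake flour: (1 cup + 10 tbsp = 1.625 cup) × 13/5 × 114 g/cup ≈ 482 g

mashed banana: 2036 g; cocoa powder: 691 g; raisins: 98 g; cake flour: 482 g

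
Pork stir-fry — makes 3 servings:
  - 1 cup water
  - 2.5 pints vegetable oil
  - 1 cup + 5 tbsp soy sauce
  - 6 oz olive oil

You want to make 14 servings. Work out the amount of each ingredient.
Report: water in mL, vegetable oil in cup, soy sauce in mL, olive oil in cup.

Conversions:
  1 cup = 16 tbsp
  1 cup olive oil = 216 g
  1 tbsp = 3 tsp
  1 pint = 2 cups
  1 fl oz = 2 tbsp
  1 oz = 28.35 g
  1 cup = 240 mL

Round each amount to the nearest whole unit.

Scaling factor: 14/3.
water: 1 cup × 14/3 × 240 mL/cup = 1120 mL
vegetable oil: 2.5 pint × 14/3 × 2 cup/pint ≈ 23 cup
soy sauce: (1 cup + 5 tbsp = 1.3125 cup) × 14/3 × 240 mL/cup = 1470 mL
olive oil: 6 oz × 14/3 × 28.35 g/oz ÷ 216 g/cup ≈ 4 cup

water: 1120 mL; vegetable oil: 23 cup; soy sauce: 1470 mL; olive oil: 4 cup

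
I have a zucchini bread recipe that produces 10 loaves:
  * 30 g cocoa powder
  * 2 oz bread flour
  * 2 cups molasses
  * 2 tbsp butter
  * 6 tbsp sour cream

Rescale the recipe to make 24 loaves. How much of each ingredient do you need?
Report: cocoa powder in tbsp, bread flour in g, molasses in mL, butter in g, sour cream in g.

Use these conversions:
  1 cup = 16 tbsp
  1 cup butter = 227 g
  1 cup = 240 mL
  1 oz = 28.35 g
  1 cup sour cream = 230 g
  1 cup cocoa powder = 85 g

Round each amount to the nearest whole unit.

Scaling factor: 24/10 = 12/5 = 2.4.
cocoa powder: 30 g × 12/5 ÷ 85 g/cup × 16 tbsp/cup ≈ 14 tbsp
bread flour: 2 oz × 12/5 × 28.35 g/oz ≈ 136 g
molasses: 2 cup × 12/5 × 240 mL/cup = 1152 mL
butter: 2 tbsp × 12/5 ÷ 16 tbsp/cup × 227 g/cup ≈ 68 g
sour cream: 6 tbsp × 12/5 ÷ 16 tbsp/cup × 230 g/cup = 207 g

cocoa powder: 14 tbsp; bread flour: 136 g; molasses: 1152 mL; butter: 68 g; sour cream: 207 g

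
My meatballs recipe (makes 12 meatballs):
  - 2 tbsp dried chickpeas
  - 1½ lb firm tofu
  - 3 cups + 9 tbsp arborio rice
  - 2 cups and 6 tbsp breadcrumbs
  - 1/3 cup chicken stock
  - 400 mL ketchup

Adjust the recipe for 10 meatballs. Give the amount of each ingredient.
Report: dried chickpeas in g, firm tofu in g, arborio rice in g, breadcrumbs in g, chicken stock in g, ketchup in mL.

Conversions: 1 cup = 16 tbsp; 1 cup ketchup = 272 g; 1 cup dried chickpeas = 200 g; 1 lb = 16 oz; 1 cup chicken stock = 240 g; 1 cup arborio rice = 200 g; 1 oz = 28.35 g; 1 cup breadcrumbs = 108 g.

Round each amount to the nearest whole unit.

dried chickpeas: 21 g; firm tofu: 567 g; arborio rice: 594 g; breadcrumbs: 214 g; chicken stock: 67 g; ketchup: 333 mL

Scaling factor: 10/12 = 5/6.
dried chickpeas: 2 tbsp × 5/6 ÷ 16 tbsp/cup × 200 g/cup ≈ 21 g
firm tofu: 1.5 lb × 5/6 × 16 oz/lb × 28.35 g/oz = 567 g
arborio rice: (3 cup + 9 tbsp = 3.5625 cup) × 5/6 × 200 g/cup ≈ 594 g
breadcrumbs: (2 cup + 6 tbsp = 2.375 cup) × 5/6 × 108 g/cup ≈ 214 g
chicken stock: 1/3 cup × 5/6 × 240 g/cup ≈ 67 g
ketchup: 400 mL × 5/6 ≈ 333 mL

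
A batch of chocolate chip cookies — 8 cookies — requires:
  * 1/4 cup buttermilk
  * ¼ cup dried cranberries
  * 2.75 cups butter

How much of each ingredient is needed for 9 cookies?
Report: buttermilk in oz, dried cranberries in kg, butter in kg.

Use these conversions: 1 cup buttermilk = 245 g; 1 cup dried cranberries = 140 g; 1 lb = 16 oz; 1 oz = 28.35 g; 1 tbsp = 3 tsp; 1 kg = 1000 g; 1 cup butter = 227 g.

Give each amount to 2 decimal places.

buttermilk: 2.43 oz; dried cranberries: 0.04 kg; butter: 0.70 kg

Scaling factor: 9/8 = 1.125.
buttermilk: 0.25 cup × 9/8 × 245 g/cup ÷ 28.35 g/oz ≈ 2.43 oz
dried cranberries: 0.25 cup × 9/8 × 140 g/cup ÷ 1000 g/kg ≈ 0.04 kg
butter: 2.75 cup × 9/8 × 227 g/cup ÷ 1000 g/kg ≈ 0.70 kg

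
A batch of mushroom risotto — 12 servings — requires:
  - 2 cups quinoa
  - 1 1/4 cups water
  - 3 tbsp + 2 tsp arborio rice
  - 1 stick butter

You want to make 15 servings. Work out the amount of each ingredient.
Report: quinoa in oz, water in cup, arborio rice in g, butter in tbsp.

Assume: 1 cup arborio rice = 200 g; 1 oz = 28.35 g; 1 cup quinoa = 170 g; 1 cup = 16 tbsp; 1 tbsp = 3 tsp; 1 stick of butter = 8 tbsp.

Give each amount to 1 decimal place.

Scaling factor: 15/12 = 5/4 = 1.25.
quinoa: 2 cup × 5/4 × 170 g/cup ÷ 28.35 g/oz ≈ 15.0 oz
water: 1.25 cup × 5/4 ≈ 1.6 cup
arborio rice: (3 tbsp + 2 tsp = 11/3 tbsp) × 5/4 ÷ 16 tbsp/cup × 200 g/cup ≈ 57.3 g
butter: 1 stick × 5/4 × 8 tbsp/stick = 10.0 tbsp

quinoa: 15.0 oz; water: 1.6 cup; arborio rice: 57.3 g; butter: 10.0 tbsp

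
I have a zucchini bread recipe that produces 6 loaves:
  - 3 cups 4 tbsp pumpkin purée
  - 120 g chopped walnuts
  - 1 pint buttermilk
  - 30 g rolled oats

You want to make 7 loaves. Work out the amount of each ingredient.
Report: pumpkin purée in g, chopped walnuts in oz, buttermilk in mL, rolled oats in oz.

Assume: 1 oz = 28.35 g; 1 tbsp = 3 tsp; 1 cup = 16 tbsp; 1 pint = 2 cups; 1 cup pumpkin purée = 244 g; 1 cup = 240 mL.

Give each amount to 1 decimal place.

Scaling factor: 7/6.
pumpkin purée: (3 cup + 4 tbsp = 3.25 cup) × 7/6 × 244 g/cup ≈ 925.2 g
chopped walnuts: 120 g × 7/6 ÷ 28.35 g/oz ≈ 4.9 oz
buttermilk: 1 pint × 7/6 × 2 cup/pint × 240 mL/cup = 560.0 mL
rolled oats: 30 g × 7/6 ÷ 28.35 g/oz ≈ 1.2 oz

pumpkin purée: 925.2 g; chopped walnuts: 4.9 oz; buttermilk: 560.0 mL; rolled oats: 1.2 oz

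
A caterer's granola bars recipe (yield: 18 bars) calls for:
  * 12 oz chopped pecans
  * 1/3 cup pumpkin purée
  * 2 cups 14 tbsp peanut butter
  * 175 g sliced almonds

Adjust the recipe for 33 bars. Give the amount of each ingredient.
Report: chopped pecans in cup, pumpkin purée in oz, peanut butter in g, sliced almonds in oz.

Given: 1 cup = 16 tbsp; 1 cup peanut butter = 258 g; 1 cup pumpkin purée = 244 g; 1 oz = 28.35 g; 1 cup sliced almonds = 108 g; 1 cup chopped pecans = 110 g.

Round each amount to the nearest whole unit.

Scaling factor: 33/18 = 11/6.
chopped pecans: 12 oz × 11/6 × 28.35 g/oz ÷ 110 g/cup ≈ 6 cup
pumpkin purée: 1/3 cup × 11/6 × 244 g/cup ÷ 28.35 g/oz ≈ 5 oz
peanut butter: (2 cup + 14 tbsp = 2.875 cup) × 11/6 × 258 g/cup ≈ 1360 g
sliced almonds: 175 g × 11/6 ÷ 28.35 g/oz ≈ 11 oz

chopped pecans: 6 cup; pumpkin purée: 5 oz; peanut butter: 1360 g; sliced almonds: 11 oz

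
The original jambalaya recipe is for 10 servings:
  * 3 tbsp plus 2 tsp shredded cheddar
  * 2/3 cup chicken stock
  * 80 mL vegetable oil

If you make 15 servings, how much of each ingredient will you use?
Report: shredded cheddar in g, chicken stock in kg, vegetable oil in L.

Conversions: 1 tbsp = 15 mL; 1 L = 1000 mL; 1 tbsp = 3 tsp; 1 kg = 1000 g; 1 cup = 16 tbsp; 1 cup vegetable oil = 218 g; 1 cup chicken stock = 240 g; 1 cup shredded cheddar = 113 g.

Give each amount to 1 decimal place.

Scaling factor: 15/10 = 3/2 = 1.5.
shredded cheddar: (3 tbsp + 2 tsp = 11/3 tbsp) × 3/2 ÷ 16 tbsp/cup × 113 g/cup ≈ 38.8 g
chicken stock: 2/3 cup × 3/2 × 240 g/cup ÷ 1000 g/kg ≈ 0.2 kg
vegetable oil: 80 mL × 3/2 ÷ 1000 mL/L ≈ 0.1 L

shredded cheddar: 38.8 g; chicken stock: 0.2 kg; vegetable oil: 0.1 L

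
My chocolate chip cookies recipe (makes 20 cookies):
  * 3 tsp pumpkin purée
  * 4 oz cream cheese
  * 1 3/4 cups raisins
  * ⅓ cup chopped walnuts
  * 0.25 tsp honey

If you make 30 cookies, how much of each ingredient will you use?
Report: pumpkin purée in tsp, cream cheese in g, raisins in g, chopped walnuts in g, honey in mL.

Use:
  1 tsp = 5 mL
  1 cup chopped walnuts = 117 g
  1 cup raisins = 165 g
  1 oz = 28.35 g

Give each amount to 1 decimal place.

Scaling factor: 30/20 = 3/2 = 1.5.
pumpkin purée: 3 tsp × 3/2 = 4.5 tsp
cream cheese: 4 oz × 3/2 × 28.35 g/oz = 170.1 g
raisins: 1.75 cup × 3/2 × 165 g/cup ≈ 433.1 g
chopped walnuts: 1/3 cup × 3/2 × 117 g/cup = 58.5 g
honey: 0.25 tsp × 3/2 × 5 mL/tsp ≈ 1.9 mL

pumpkin purée: 4.5 tsp; cream cheese: 170.1 g; raisins: 433.1 g; chopped walnuts: 58.5 g; honey: 1.9 mL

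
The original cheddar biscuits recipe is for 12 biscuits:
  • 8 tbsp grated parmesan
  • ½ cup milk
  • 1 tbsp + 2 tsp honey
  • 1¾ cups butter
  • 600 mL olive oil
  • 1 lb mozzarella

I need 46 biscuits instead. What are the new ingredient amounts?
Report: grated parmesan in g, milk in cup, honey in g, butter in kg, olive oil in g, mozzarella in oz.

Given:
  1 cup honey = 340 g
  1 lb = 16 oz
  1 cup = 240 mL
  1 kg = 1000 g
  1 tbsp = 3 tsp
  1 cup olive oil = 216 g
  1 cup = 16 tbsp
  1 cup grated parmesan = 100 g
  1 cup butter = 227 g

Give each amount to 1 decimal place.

Scaling factor: 46/12 = 23/6.
grated parmesan: 8 tbsp × 23/6 ÷ 16 tbsp/cup × 100 g/cup ≈ 191.7 g
milk: 0.5 cup × 23/6 ≈ 1.9 cup
honey: (1 tbsp + 2 tsp = 5/3 tbsp) × 23/6 ÷ 16 tbsp/cup × 340 g/cup ≈ 135.8 g
butter: 1.75 cup × 23/6 × 227 g/cup ÷ 1000 g/kg ≈ 1.5 kg
olive oil: 600 mL × 23/6 ÷ 240 mL/cup × 216 g/cup = 2070.0 g
mozzarella: 1 lb × 23/6 × 16 oz/lb ≈ 61.3 oz

grated parmesan: 191.7 g; milk: 1.9 cup; honey: 135.8 g; butter: 1.5 kg; olive oil: 2070.0 g; mozzarella: 61.3 oz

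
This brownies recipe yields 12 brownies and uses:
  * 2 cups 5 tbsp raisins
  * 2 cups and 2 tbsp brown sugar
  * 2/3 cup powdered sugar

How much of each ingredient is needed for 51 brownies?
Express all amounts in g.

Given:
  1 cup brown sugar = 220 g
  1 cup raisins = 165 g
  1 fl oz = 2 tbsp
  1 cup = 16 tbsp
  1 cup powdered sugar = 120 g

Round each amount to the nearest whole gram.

raisins: 1622 g; brown sugar: 1987 g; powdered sugar: 340 g

Scaling factor: 51/12 = 17/4 = 4.25.
raisins: (2 cup + 5 tbsp = 2.3125 cup) × 17/4 × 165 g/cup ≈ 1622 g
brown sugar: (2 cup + 2 tbsp = 2.125 cup) × 17/4 × 220 g/cup ≈ 1987 g
powdered sugar: 2/3 cup × 17/4 × 120 g/cup = 340 g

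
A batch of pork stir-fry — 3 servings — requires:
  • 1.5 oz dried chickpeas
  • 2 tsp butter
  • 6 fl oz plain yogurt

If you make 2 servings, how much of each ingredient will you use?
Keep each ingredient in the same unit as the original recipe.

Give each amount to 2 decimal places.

dried chickpeas: 1.00 oz; butter: 1.33 tsp; plain yogurt: 4.00 fl oz

Scaling factor: 2/3.
dried chickpeas: 1.5 oz × 2/3 = 1.00 oz
butter: 2 tsp × 2/3 ≈ 1.33 tsp
plain yogurt: 6 fl oz × 2/3 = 4.00 fl oz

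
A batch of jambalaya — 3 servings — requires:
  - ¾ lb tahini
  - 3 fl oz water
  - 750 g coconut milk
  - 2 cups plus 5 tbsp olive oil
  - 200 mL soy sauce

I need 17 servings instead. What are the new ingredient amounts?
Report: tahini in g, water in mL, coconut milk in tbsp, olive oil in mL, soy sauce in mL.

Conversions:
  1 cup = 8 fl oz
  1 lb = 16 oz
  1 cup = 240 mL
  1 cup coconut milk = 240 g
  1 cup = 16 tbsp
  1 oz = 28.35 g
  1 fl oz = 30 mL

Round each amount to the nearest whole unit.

tahini: 1928 g; water: 510 mL; coconut milk: 283 tbsp; olive oil: 3145 mL; soy sauce: 1133 mL

Scaling factor: 17/3.
tahini: 0.75 lb × 17/3 × 16 oz/lb × 28.35 g/oz ≈ 1928 g
water: 3 fl oz × 17/3 × 30 mL/fl oz = 510 mL
coconut milk: 750 g × 17/3 ÷ 240 g/cup × 16 tbsp/cup ≈ 283 tbsp
olive oil: (2 cup + 5 tbsp = 2.3125 cup) × 17/3 × 240 mL/cup = 3145 mL
soy sauce: 200 mL × 17/3 ≈ 1133 mL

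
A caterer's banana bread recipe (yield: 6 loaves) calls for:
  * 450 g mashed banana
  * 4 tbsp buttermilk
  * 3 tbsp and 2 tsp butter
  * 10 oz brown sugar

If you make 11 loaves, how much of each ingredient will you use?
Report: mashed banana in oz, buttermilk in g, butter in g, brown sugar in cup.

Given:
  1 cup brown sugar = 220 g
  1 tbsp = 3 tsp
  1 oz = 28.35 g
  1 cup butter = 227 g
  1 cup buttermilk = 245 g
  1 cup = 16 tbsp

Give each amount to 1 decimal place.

Scaling factor: 11/6.
mashed banana: 450 g × 11/6 ÷ 28.35 g/oz ≈ 29.1 oz
buttermilk: 4 tbsp × 11/6 ÷ 16 tbsp/cup × 245 g/cup ≈ 112.3 g
butter: (3 tbsp + 2 tsp = 11/3 tbsp) × 11/6 ÷ 16 tbsp/cup × 227 g/cup ≈ 95.4 g
brown sugar: 10 oz × 11/6 × 28.35 g/oz ÷ 220 g/cup ≈ 2.4 cup

mashed banana: 29.1 oz; buttermilk: 112.3 g; butter: 95.4 g; brown sugar: 2.4 cup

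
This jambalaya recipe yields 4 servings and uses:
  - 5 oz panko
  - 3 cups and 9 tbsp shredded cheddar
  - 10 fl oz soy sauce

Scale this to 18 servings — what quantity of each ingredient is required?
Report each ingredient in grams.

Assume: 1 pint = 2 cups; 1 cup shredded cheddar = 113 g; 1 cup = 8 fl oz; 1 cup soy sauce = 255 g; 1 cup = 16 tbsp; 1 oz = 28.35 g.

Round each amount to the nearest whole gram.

panko: 638 g; shredded cheddar: 1812 g; soy sauce: 1434 g

Scaling factor: 18/4 = 9/2 = 4.5.
panko: 5 oz × 9/2 × 28.35 g/oz ≈ 638 g
shredded cheddar: (3 cup + 9 tbsp = 3.5625 cup) × 9/2 × 113 g/cup ≈ 1812 g
soy sauce: 10 fl oz × 9/2 ÷ 8 fl oz/cup × 255 g/cup ≈ 1434 g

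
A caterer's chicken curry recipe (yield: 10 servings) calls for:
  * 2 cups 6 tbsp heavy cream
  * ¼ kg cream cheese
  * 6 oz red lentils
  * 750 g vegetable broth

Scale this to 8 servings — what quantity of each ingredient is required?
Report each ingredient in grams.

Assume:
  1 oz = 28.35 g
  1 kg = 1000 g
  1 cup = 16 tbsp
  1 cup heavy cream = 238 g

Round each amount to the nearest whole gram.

heavy cream: 452 g; cream cheese: 200 g; red lentils: 136 g; vegetable broth: 600 g

Scaling factor: 8/10 = 4/5 = 0.8.
heavy cream: (2 cup + 6 tbsp = 2.375 cup) × 4/5 × 238 g/cup ≈ 452 g
cream cheese: 0.25 kg × 4/5 × 1000 g/kg = 200 g
red lentils: 6 oz × 4/5 × 28.35 g/oz ≈ 136 g
vegetable broth: 750 g × 4/5 = 600 g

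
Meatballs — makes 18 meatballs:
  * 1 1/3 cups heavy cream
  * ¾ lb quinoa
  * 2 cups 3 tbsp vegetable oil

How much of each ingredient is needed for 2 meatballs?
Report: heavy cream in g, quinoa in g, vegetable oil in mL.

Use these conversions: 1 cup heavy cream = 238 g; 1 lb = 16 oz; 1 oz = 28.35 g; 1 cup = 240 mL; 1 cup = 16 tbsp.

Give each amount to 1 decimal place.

Scaling factor: 2/18 = 1/9.
heavy cream: 4/3 cup × 1/9 × 238 g/cup ≈ 35.3 g
quinoa: 0.75 lb × 1/9 × 16 oz/lb × 28.35 g/oz = 37.8 g
vegetable oil: (2 cup + 3 tbsp = 2.1875 cup) × 1/9 × 240 mL/cup ≈ 58.3 mL

heavy cream: 35.3 g; quinoa: 37.8 g; vegetable oil: 58.3 mL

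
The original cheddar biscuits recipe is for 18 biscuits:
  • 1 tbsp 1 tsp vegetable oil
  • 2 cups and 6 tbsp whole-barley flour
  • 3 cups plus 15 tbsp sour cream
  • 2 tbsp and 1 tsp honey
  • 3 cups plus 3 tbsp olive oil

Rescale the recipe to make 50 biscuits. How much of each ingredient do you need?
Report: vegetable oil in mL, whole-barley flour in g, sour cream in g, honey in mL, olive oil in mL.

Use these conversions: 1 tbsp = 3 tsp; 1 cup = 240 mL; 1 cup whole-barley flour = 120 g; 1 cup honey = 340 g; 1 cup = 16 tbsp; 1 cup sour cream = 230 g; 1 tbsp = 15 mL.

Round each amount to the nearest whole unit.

Scaling factor: 50/18 = 25/9.
vegetable oil: (1 tbsp + 1 tsp = 4/3 tbsp) × 25/9 × 15 mL/tbsp ≈ 56 mL
whole-barley flour: (2 cup + 6 tbsp = 2.375 cup) × 25/9 × 120 g/cup ≈ 792 g
sour cream: (3 cup + 15 tbsp = 3.9375 cup) × 25/9 × 230 g/cup ≈ 2516 g
honey: (2 tbsp + 1 tsp = 7/3 tbsp) × 25/9 × 15 mL/tbsp ≈ 97 mL
olive oil: (3 cup + 3 tbsp = 3.1875 cup) × 25/9 × 240 mL/cup = 2125 mL

vegetable oil: 56 mL; whole-barley flour: 792 g; sour cream: 2516 g; honey: 97 mL; olive oil: 2125 mL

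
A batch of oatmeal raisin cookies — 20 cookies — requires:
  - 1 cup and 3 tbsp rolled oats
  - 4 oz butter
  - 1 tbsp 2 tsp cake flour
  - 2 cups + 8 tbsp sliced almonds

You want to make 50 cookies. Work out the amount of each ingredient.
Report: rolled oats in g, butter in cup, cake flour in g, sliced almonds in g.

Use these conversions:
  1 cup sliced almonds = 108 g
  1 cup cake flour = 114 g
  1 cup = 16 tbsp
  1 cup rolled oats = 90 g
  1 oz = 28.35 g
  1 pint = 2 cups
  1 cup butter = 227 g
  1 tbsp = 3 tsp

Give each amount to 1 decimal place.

rolled oats: 267.2 g; butter: 1.2 cup; cake flour: 29.7 g; sliced almonds: 675.0 g

Scaling factor: 50/20 = 5/2 = 2.5.
rolled oats: (1 cup + 3 tbsp = 1.1875 cup) × 5/2 × 90 g/cup ≈ 267.2 g
butter: 4 oz × 5/2 × 28.35 g/oz ÷ 227 g/cup ≈ 1.2 cup
cake flour: (1 tbsp + 2 tsp = 5/3 tbsp) × 5/2 ÷ 16 tbsp/cup × 114 g/cup ≈ 29.7 g
sliced almonds: (2 cup + 8 tbsp = 2.5 cup) × 5/2 × 108 g/cup = 675.0 g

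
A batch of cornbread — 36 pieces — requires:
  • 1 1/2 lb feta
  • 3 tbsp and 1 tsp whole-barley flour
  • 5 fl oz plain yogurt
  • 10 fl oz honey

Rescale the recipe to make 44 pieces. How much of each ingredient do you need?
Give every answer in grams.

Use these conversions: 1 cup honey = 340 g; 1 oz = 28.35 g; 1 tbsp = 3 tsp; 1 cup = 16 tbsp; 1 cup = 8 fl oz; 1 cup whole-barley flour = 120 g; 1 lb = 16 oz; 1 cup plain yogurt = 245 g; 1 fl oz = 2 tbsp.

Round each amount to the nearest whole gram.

feta: 832 g; whole-barley flour: 31 g; plain yogurt: 187 g; honey: 519 g

Scaling factor: 44/36 = 11/9.
feta: 1.5 lb × 11/9 × 16 oz/lb × 28.35 g/oz ≈ 832 g
whole-barley flour: (3 tbsp + 1 tsp = 10/3 tbsp) × 11/9 ÷ 16 tbsp/cup × 120 g/cup ≈ 31 g
plain yogurt: 5 fl oz × 11/9 ÷ 8 fl oz/cup × 245 g/cup ≈ 187 g
honey: 10 fl oz × 11/9 ÷ 8 fl oz/cup × 340 g/cup ≈ 519 g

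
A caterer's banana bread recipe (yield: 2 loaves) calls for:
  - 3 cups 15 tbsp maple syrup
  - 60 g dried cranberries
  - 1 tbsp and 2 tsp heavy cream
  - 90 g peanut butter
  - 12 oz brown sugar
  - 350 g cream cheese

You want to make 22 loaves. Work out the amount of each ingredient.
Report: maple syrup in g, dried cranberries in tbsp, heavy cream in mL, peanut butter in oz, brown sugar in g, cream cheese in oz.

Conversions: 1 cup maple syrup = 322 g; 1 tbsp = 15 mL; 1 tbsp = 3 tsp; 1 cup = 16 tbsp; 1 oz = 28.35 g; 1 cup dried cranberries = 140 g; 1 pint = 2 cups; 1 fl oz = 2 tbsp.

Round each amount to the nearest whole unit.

maple syrup: 13947 g; dried cranberries: 75 tbsp; heavy cream: 275 mL; peanut butter: 35 oz; brown sugar: 3742 g; cream cheese: 136 oz

Scaling factor: 22/2 = 11.
maple syrup: (3 cup + 15 tbsp = 3.9375 cup) × 11 × 322 g/cup ≈ 13947 g
dried cranberries: 60 g × 11 ÷ 140 g/cup × 16 tbsp/cup ≈ 75 tbsp
heavy cream: (1 tbsp + 2 tsp = 5/3 tbsp) × 11 × 15 mL/tbsp = 275 mL
peanut butter: 90 g × 11 ÷ 28.35 g/oz ≈ 35 oz
brown sugar: 12 oz × 11 × 28.35 g/oz ≈ 3742 g
cream cheese: 350 g × 11 ÷ 28.35 g/oz ≈ 136 oz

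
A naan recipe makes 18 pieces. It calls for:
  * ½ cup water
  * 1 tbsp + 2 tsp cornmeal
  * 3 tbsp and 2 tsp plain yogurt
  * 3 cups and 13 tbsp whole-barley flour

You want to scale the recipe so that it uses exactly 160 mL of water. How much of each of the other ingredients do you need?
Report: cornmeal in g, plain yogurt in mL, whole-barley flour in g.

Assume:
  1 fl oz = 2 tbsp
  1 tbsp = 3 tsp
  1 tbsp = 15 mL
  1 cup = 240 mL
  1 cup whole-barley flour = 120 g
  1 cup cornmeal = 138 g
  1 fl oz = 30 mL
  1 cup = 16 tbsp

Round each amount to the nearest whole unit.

cornmeal: 19 g; plain yogurt: 73 mL; whole-barley flour: 610 g

The original recipe has 120 mL of water, so the scaling factor is 160 ÷ 120 = 4/3.
cornmeal: (1 tbsp + 2 tsp = 5/3 tbsp) × 4/3 ÷ 16 tbsp/cup × 138 g/cup ≈ 19 g
plain yogurt: (3 tbsp + 2 tsp = 11/3 tbsp) × 4/3 × 15 mL/tbsp ≈ 73 mL
whole-barley flour: (3 cup + 13 tbsp = 3.8125 cup) × 4/3 × 120 g/cup = 610 g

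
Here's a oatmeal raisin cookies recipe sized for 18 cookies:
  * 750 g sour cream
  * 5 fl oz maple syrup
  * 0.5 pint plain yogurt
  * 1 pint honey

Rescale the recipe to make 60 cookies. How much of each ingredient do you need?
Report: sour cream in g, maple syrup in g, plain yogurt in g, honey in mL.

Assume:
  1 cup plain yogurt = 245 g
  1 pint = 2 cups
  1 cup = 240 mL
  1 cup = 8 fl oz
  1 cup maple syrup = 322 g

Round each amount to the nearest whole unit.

Scaling factor: 60/18 = 10/3.
sour cream: 750 g × 10/3 = 2500 g
maple syrup: 5 fl oz × 10/3 ÷ 8 fl oz/cup × 322 g/cup ≈ 671 g
plain yogurt: 0.5 pint × 10/3 × 2 cup/pint × 245 g/cup ≈ 817 g
honey: 1 pint × 10/3 × 2 cup/pint × 240 mL/cup = 1600 mL

sour cream: 2500 g; maple syrup: 671 g; plain yogurt: 817 g; honey: 1600 mL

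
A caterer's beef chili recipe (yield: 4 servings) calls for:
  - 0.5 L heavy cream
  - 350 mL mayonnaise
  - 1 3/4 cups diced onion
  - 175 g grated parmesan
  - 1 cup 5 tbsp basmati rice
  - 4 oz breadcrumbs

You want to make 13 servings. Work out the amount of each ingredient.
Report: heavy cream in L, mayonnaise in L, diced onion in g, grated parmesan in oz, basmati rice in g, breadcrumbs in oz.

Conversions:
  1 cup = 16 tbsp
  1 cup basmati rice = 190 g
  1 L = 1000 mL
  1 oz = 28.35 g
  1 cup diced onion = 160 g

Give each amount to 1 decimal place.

heavy cream: 1.6 L; mayonnaise: 1.1 L; diced onion: 910.0 g; grated parmesan: 20.1 oz; basmati rice: 810.5 g; breadcrumbs: 13.0 oz

Scaling factor: 13/4 = 3.25.
heavy cream: 0.5 L × 13/4 ≈ 1.6 L
mayonnaise: 350 mL × 13/4 ÷ 1000 mL/L ≈ 1.1 L
diced onion: 1.75 cup × 13/4 × 160 g/cup = 910.0 g
grated parmesan: 175 g × 13/4 ÷ 28.35 g/oz ≈ 20.1 oz
basmati rice: (1 cup + 5 tbsp = 1.3125 cup) × 13/4 × 190 g/cup ≈ 810.5 g
breadcrumbs: 4 oz × 13/4 = 13.0 oz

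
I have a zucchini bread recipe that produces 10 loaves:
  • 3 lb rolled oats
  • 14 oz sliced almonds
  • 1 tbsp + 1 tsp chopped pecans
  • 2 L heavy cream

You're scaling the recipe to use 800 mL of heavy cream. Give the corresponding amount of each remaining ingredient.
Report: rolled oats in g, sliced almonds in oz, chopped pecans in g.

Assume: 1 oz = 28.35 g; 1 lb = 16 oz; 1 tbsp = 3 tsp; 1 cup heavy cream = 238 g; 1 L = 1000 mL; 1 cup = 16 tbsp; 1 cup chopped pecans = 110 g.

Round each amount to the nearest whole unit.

rolled oats: 544 g; sliced almonds: 6 oz; chopped pecans: 4 g

The original recipe has 2000 mL of heavy cream, so the scaling factor is 800 ÷ 2000 = 2/5 = 0.4.
rolled oats: 3 lb × 2/5 × 16 oz/lb × 28.35 g/oz ≈ 544 g
sliced almonds: 14 oz × 2/5 ≈ 6 oz
chopped pecans: (1 tbsp + 1 tsp = 4/3 tbsp) × 2/5 ÷ 16 tbsp/cup × 110 g/cup ≈ 4 g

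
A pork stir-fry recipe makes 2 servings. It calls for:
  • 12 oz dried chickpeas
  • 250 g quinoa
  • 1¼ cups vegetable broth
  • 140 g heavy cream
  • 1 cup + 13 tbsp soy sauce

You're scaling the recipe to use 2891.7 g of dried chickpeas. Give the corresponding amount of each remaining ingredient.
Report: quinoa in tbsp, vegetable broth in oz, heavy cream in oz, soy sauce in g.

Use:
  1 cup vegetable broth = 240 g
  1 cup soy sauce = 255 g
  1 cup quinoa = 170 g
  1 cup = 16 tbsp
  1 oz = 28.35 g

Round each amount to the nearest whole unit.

quinoa: 200 tbsp; vegetable broth: 90 oz; heavy cream: 42 oz; soy sauce: 3929 g

The original recipe has 340.2 g of dried chickpeas, so the scaling factor is 2891.7 ÷ 340.2 = 17/2 = 8.5.
quinoa: 250 g × 17/2 ÷ 170 g/cup × 16 tbsp/cup = 200 tbsp
vegetable broth: 1.25 cup × 17/2 × 240 g/cup ÷ 28.35 g/oz ≈ 90 oz
heavy cream: 140 g × 17/2 ÷ 28.35 g/oz ≈ 42 oz
soy sauce: (1 cup + 13 tbsp = 1.8125 cup) × 17/2 × 255 g/cup ≈ 3929 g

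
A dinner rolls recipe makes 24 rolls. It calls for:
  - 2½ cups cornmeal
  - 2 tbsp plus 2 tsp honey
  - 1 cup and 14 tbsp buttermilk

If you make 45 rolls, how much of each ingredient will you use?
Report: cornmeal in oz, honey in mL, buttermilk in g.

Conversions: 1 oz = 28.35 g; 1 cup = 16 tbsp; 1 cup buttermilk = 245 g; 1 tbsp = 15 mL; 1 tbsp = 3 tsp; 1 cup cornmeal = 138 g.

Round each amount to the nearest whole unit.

cornmeal: 23 oz; honey: 75 mL; buttermilk: 861 g

Scaling factor: 45/24 = 15/8 = 1.875.
cornmeal: 2.5 cup × 15/8 × 138 g/cup ÷ 28.35 g/oz ≈ 23 oz
honey: (2 tbsp + 2 tsp = 8/3 tbsp) × 15/8 × 15 mL/tbsp = 75 mL
buttermilk: (1 cup + 14 tbsp = 1.875 cup) × 15/8 × 245 g/cup ≈ 861 g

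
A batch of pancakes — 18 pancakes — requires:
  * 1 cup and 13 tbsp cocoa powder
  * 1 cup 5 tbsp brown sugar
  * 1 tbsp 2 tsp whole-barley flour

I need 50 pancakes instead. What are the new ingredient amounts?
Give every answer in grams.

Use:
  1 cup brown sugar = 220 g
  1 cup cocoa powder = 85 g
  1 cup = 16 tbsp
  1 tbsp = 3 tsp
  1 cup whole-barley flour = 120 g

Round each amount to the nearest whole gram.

cocoa powder: 428 g; brown sugar: 802 g; whole-barley flour: 35 g

Scaling factor: 50/18 = 25/9.
cocoa powder: (1 cup + 13 tbsp = 1.8125 cup) × 25/9 × 85 g/cup ≈ 428 g
brown sugar: (1 cup + 5 tbsp = 1.3125 cup) × 25/9 × 220 g/cup ≈ 802 g
whole-barley flour: (1 tbsp + 2 tsp = 5/3 tbsp) × 25/9 ÷ 16 tbsp/cup × 120 g/cup ≈ 35 g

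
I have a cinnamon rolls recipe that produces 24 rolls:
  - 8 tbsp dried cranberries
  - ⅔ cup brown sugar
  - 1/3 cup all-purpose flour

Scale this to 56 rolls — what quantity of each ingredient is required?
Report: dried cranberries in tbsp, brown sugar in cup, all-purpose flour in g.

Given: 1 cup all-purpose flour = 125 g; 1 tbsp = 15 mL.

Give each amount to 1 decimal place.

Scaling factor: 56/24 = 7/3.
dried cranberries: 8 tbsp × 7/3 ≈ 18.7 tbsp
brown sugar: 2/3 cup × 7/3 ≈ 1.6 cup
all-purpose flour: 1/3 cup × 7/3 × 125 g/cup ≈ 97.2 g

dried cranberries: 18.7 tbsp; brown sugar: 1.6 cup; all-purpose flour: 97.2 g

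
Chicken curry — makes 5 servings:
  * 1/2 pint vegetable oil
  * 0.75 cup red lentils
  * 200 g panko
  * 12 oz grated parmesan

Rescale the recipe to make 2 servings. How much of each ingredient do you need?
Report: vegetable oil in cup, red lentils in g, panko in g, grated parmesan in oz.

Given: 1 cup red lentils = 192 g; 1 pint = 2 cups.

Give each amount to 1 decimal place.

Scaling factor: 2/5 = 0.4.
vegetable oil: 0.5 pint × 2/5 × 2 cup/pint = 0.4 cup
red lentils: 0.75 cup × 2/5 × 192 g/cup = 57.6 g
panko: 200 g × 2/5 = 80.0 g
grated parmesan: 12 oz × 2/5 = 4.8 oz

vegetable oil: 0.4 cup; red lentils: 57.6 g; panko: 80.0 g; grated parmesan: 4.8 oz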